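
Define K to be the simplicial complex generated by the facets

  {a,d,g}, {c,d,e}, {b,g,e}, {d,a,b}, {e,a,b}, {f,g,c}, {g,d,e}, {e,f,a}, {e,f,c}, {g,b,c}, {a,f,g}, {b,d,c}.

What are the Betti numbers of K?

Take the total order a < b < c < d < e < f < g on the vertex set. Then K (dimension 2) consists of the simplices:

  0-simplices (7): a, b, c, d, e, f, g
  1-simplices (18): ab, ad, ae, af, ag, bc, bd, be, bg, cd, ce, cf, cg, de, dg, ef, eg, fg
  2-simplices (12): abd, abe, adg, aef, afg, bcd, bcg, beg, cde, cef, cfg, deg

giving chain groups C_0 ≅ Z^7, C_1 ≅ Z^18, C_2 ≅ Z^12.

Boundary ∂_1: C_1 → C_0 maps an edge to its endpoints' difference, ∂[p,q] = q − p. For instance
  ∂ae = e − a.
The resulting 7×18 matrix has rank 6, and its Smith normal form has invariant factors (1,1,1,1,1,1).

Boundary ∂_2: C_2 → C_1 maps a triangle to the signed sum of its edges. For instance
  ∂deg = eg − dg + de,
  ∂abe = be − ae + ab.
The resulting 18×12 matrix has rank 12, and its Smith normal form has invariant factors (1,1,1,1,1,1,1,1,1,1,1,2).

Now H_k = ker ∂_k / im ∂_{k+1}, so:

  H_0: rank C_0 − rank ∂_1 = 7 − 6 = 1, and the invariant factors of ∂_1 are all 1, so H_0 = Z.
  H_1: rank ker ∂_1 − rank ∂_2 = (18 − 6) − 12 = 0, and ∂_2 has invariant factor 2 > 1, so H_1 = Z_2.
  H_2: rank ker ∂_2 − rank ∂_3 = (12 − 12) − 0 = 0, and there is no ∂_3, so H_2 = 0.

(K is a triangulation of the real projective plane RP^2.)

Hence the Betti numbers are b_0 = 1, b_1 = 0, b_2 = 0.

b_0 = 1, b_1 = 0, b_2 = 0.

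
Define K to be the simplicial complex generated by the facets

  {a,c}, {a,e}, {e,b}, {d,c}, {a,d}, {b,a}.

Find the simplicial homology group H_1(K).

K has 5 vertices, 6 edges.
rank ∂_1 = 4, rank ∂_2 = 0 ⇒ b_1 = 6 − 4 − 0 = 2. So H_1 ≅ Z^2.

H_1 = Z^2.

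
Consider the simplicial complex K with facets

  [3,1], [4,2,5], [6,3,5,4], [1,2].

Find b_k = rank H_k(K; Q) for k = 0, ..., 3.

We work with the vertex ordering 1 < 2 < 3 < 4 < 5 < 6. The simplices of K, each written with vertices in increasing order, are:

  0-simplices (6): [1], [2], [3], [4], [5], [6]
  1-simplices (10): [1,2], [1,3], [2,4], [2,5], [3,4], [3,5], [3,6], [4,5], [4,6], [5,6]
  2-simplices (5): [2,4,5], [3,4,5], [3,4,6], [3,5,6], [4,5,6]
  3-simplices (1): [3,4,5,6]

giving chain groups C_0 ≅ Z^6, C_1 ≅ Z^10, C_2 ≅ Z^5, C_3 ≅ Z^1.

Boundary ∂_1: C_1 → C_0 is given by ∂[p,q] = [q] − [p]. For instance
  ∂[1,3] = [3] − [1].
The 6×10 boundary matrix has rank 5 and Smith normal form diag(1,1,1,1,1).

Boundary ∂_2: C_2 → C_1 sends each 2-simplex [p,q,r] to [q,r] − [p,r] + [p,q]. For instance
  ∂[4,5,6] = [5,6] − [4,6] + [4,5],
  ∂[2,4,5] = [4,5] − [2,5] + [2,4].
As a 10×5 matrix over Z this has rank 4, with invariant factors (1,1,1,1).

The boundary map ∂_3: C_3 → C_2 sends each 3-simplex σ to the alternating sum Σ_i (−1)^i (σ with its i-th vertex removed). For instance
  ∂[3,4,5,6] = [4,5,6] − [3,5,6] + [3,4,6] − [3,4,5].
The resulting 5×1 matrix has rank 1, and its Smith normal form has invariant factors (1).

Reading off H_k = ker ∂_k / im ∂_{k+1}:

  H_0: rank C_0 − rank ∂_1 = 6 − 5 = 1, and the invariant factors of ∂_1 are all 1, so H_0 = Z.
  H_1: rank ker ∂_1 − rank ∂_2 = (10 − 5) − 4 = 1, and the invariant factors of ∂_2 are all 1, so H_1 = Z.
  H_2: rank ker ∂_2 − rank ∂_3 = (5 − 4) − 1 = 0, and the invariant factors of ∂_3 are all 1, so H_2 = 0.
  H_3: rank ker ∂_3 − rank ∂_4 = (1 − 1) − 0 = 0, and there is no ∂_4, so H_3 = 0.

Hence the Betti numbers are b_0 = 1, b_1 = 1, b_2 = 0, b_3 = 0.

b_0 = 1, b_1 = 1, b_2 = 0, b_3 = 0.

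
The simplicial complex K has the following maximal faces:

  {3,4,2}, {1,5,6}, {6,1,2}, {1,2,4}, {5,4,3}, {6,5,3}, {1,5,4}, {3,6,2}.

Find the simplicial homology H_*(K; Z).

We work with the vertex ordering 1 < 2 < 3 < 4 < 5 < 6. The simplices of K, each written with vertices in increasing order, are:

  0-simplices (6): [1], [2], [3], [4], [5], [6]
  1-simplices (12): [1,2], [1,4], [1,5], [1,6], [2,3], [2,4], [2,6], [3,4], [3,5], [3,6], [4,5], [5,6]
  2-simplices (8): [1,2,4], [1,2,6], [1,4,5], [1,5,6], [2,3,4], [2,3,6], [3,4,5], [3,5,6]

so the chain groups are C_0 ≅ Z^6, C_1 ≅ Z^12, C_2 ≅ Z^8.

Boundary ∂_1: C_1 → C_0 maps an edge to its endpoints' difference, ∂[p,q] = q − p. For instance
  ∂[5,6] = [6] − [5].
The resulting 6×12 matrix has rank 5, and its Smith normal form has invariant factors (1,1,1,1,1).

∂_2: C_2 → C_1 maps a triangle to the signed sum of its edges. For instance
  ∂[1,5,6] = [5,6] − [1,6] + [1,5],
  ∂[3,5,6] = [5,6] − [3,6] + [3,5].
The 12×8 boundary matrix has rank 7 and Smith normal form diag(1,1,1,1,1,1,1).

From H_k ≅ ker(∂_k) / im(∂_{k+1}) we obtain:

  H_0: rank C_0 − rank ∂_1 = 6 − 5 = 1, and the invariant factors of ∂_1 are all 1, so H_0 = Z.
  H_1: rank ker ∂_1 − rank ∂_2 = (12 − 5) − 7 = 0, and the invariant factors of ∂_2 are all 1, so H_1 = 0.
  H_2: rank ker ∂_2 − rank ∂_3 = (8 − 7) − 0 = 1, and there is no ∂_3, so H_2 = Z.

As a check, the Euler characteristic is 6 − 12 + 8 = 2, which agrees with 1 − 0 + 1 = 2.
(K is a triangulation of the 2-sphere S^2.)

H_0 ≅ Z,  H_1 = 0,  H_2 ≅ Z.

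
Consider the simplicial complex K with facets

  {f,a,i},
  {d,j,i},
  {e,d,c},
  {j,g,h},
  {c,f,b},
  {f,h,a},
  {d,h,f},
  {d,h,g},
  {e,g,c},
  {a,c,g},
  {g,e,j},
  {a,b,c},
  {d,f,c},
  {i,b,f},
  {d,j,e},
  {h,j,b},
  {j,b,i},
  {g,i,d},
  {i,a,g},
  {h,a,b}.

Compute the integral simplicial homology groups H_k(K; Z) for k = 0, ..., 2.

Fix the vertex order a < b < c < d < e < f < g < h < i < j and write every simplex with vertices in increasing order. Then dim K = 2 and the simplices of K are:

  0-simplices (10): a, b, c, d, e, f, g, h, i, j
  1-simplices (30): ab, ac, af, ag, ah, ai, bc, bf, bh, bi, bj, cd, ce, cf, cg, de, df, dg, dh, di, dj, eg, ej, fh, fi, gh, gi, gj, hj, ij
  2-simplices (20): abc, abh, acg, afh, afi, agi, bcf, bfi, bhj, bij, cde, cdf, ceg, dej, dfh, dgh, dgi, dij, egj, ghj

so the chain groups are C_0 ≅ Z^10, C_1 ≅ Z^30, C_2 ≅ Z^20.

∂_1: C_1 → C_0 sends each edge [p,q] (with p < q) to q − p.
The 10×30 boundary matrix has rank 9 and Smith normal form diag(1,1,1,1,1,1,1,1,1).

The boundary map ∂_2: C_2 → C_1 maps a triangle to the signed sum of its edges. For instance
  ∂acg = cg − ag + ac,
  ∂ghj = hj − gj + gh.
As a 30×20 matrix over Z this has rank 20, with invariant factors (1,1,1,1,1,1,1,1,1,1,1,1,1,1,1,1,1,1,1,2).

Computing H_k = (kernel of ∂_k) / (image of ∂_{k+1}):

  H_0: rank C_0 − rank ∂_1 = 10 − 9 = 1, and the invariant factors of ∂_1 are all 1, so H_0 = Z.
  H_1: rank ker ∂_1 − rank ∂_2 = (30 − 9) − 20 = 1, and ∂_2 has invariant factor 2 > 1, so H_1 = Z ⊕ Z/2.
  H_2: rank ker ∂_2 − rank ∂_3 = (20 − 20) − 0 = 0, and there is no ∂_3, so H_2 = 0.

As a check, the Euler characteristic is 10 − 30 + 20 = 0, which agrees with 1 − 1 + 0 = 0.
(K is a triangulation of the Klein bottle.)

H_0 ≅ Z,  H_1 ≅ Z ⊕ Z/2,  H_2 = 0.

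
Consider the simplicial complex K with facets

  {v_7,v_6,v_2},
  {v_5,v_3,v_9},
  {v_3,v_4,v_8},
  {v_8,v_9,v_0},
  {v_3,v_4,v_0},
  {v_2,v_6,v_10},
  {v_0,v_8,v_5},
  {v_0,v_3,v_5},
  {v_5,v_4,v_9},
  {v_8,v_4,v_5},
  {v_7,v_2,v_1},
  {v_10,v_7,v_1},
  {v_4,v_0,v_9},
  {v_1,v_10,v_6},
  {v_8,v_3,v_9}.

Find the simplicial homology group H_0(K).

H_0 = Z^2.

Fix the vertex order v_0 < v_1 < v_2 < v_3 < v_4 < v_5 < v_6 < v_7 < v_8 < v_9 < v_10 and write every simplex with vertices in increasing order. Then dim K = 2 and the simplices of K are:

  0-simplices (11): [v_0], [v_1], [v_2], [v_3], [v_4], [v_5], [v_6], [v_7], [v_8], [v_9], [v_10]
  1-simplices (25): (25 of them)
  2-simplices (15): (15 of them)

giving chain groups C_0 ≅ Z^11, C_1 ≅ Z^25, C_2 ≅ Z^15.

∂_1: C_1 → C_0 sends each edge [p,q] (with p < q) to q − p. For instance
  ∂[v_5,v_9] = [v_9] − [v_5].
The resulting 11×25 matrix has rank 9, and its Smith normal form has invariant factors (1,1,1,1,1,1,1,1,1).

Boundary ∂_2: C_2 → C_1 sends each 2-simplex [p,q,r] to [q,r] − [p,r] + [p,q]. For instance
  ∂[v_3,v_5,v_9] = [v_5,v_9] − [v_3,v_9] + [v_3,v_5],
  ∂[v_0,v_8,v_9] = [v_8,v_9] − [v_0,v_9] + [v_0,v_8].
This gives a 25×15 integer matrix of rank 15; reducing to Smith normal form yields diagonal entries (1,1,1,1,1,1,1,1,1,1,1,1,1,1,2).

Now H_k = ker ∂_k / im ∂_{k+1}, so:

  H_0: rank C_0 − rank ∂_1 = 11 − 9 = 2, and the invariant factors of ∂_1 are all 1, so H_0 ≅ Z^2.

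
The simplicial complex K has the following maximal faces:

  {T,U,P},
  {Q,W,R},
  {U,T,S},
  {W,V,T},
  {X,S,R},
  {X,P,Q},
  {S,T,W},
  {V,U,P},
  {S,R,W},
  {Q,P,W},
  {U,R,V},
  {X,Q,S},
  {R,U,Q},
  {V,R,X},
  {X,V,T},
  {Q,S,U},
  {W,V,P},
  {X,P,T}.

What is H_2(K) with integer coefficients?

K has 9 vertices, 27 edges, 18 triangles.
rank ∂_2 = 18, rank ∂_3 = 0 ⇒ b_2 = 18 − 18 − 0 = 0. So H_2 ≅ 0.

H_2 = 0.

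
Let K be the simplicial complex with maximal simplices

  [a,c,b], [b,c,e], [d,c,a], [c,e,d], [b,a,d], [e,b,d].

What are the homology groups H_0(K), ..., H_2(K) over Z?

Order the vertices as a < b < c < d < e. Listing each simplex with vertices in this order, K has dimension 2 with simplices:

  0-simplices (5): a, b, c, d, e
  1-simplices (9): ab, ac, ad, bc, bd, be, cd, ce, de
  2-simplices (6): abc, abd, acd, bce, bde, cde

giving chain groups C_0 ≅ Z^5, C_1 ≅ Z^9, C_2 ≅ Z^6.

The boundary map ∂_1: C_1 → C_0 sends each edge [p,q] (with p < q) to q − p. For instance
  ∂be = e − b.
The 5×9 boundary matrix has rank 4 and Smith normal form diag(1,1,1,1).

Boundary ∂_2: C_2 → C_1 sends each 2-simplex [p,q,r] to [q,r] − [p,r] + [p,q]. For instance
  ∂bce = ce − be + bc,
  ∂bde = de − be + bd.
The resulting 9×6 matrix has rank 5, and its Smith normal form has invariant factors (1,1,1,1,1).

From H_k ≅ ker(∂_k) / im(∂_{k+1}) we obtain:

  H_0: rank C_0 − rank ∂_1 = 5 − 4 = 1, and the invariant factors of ∂_1 are all 1, so H_0 ≅ Z.
  H_1: rank ker ∂_1 − rank ∂_2 = (9 − 4) − 5 = 0, and the invariant factors of ∂_2 are all 1, so H_1 ≅ 0.
  H_2: rank ker ∂_2 − rank ∂_3 = (6 − 5) − 0 = 1, and there is no ∂_3, so H_2 ≅ Z.

H_0 ≅ Z,  H_1 = 0,  H_2 ≅ Z.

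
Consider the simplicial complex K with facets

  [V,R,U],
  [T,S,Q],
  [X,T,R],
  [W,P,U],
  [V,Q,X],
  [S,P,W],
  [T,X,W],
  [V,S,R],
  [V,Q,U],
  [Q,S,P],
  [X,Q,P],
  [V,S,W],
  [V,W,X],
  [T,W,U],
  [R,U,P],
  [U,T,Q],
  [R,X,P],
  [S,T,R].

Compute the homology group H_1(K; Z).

Take the total order P < Q < R < S < T < U < V < W < X on the vertex set. Then K (dimension 2) consists of the simplices:

  0-simplices (9): P, Q, R, S, T, U, V, W, X
  1-simplices (27): PQ, PR, PS, PU, PW, PX, QS, QT, QU, QV, QX, RS, RT, RU, RV, RX, ST, SV, SW, TU, TW, TX, UV, UW, VW, VX, WX
  2-simplices (18): PQS, PQX, PRU, PRX, PSW, PUW, QST, QTU, QUV, QVX, RST, RSV, RTX, RUV, SVW, TUW, TWX, VWX

Hence C_0 ≅ Z^9, C_1 ≅ Z^27, C_2 ≅ Z^18.

The boundary map ∂_1: C_1 → C_0 sends each edge [p,q] (with p < q) to q − p. For instance
  ∂TW = W − T.
The resulting 9×27 matrix has rank 8, and its Smith normal form has invariant factors (1,1,1,1,1,1,1,1).

Boundary ∂_2: C_2 → C_1 acts by ∂[p,q,r] = [q,r] − [p,r] + [p,q]. For instance
  ∂RUV = UV − RV + RU,
  ∂TUW = UW − TW + TU.
The resulting 27×18 matrix has rank 17, and its Smith normal form has invariant factors (1,1,1,1,1,1,1,1,1,1,1,1,1,1,1,1,1).

From H_k ≅ ker(∂_k) / im(∂_{k+1}) we obtain:

  H_1: rank ker ∂_1 − rank ∂_2 = (27 − 8) − 17 = 2, and the invariant factors of ∂_2 are all 1, so H_1 ≅ Z^2.

(K is a triangulation of the torus T^2.)

H_1 ≅ Z^2.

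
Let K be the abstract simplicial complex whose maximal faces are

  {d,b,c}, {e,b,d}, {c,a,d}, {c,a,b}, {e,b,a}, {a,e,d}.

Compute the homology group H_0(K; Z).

H_0 ≅ Z.

We work with the vertex ordering a < b < c < d < e. The simplices of K, each written with vertices in increasing order, are:

  0-simplices (5): a, b, c, d, e
  1-simplices (9): ab, ac, ad, ae, bc, bd, be, cd, de
  2-simplices (6): abc, abe, acd, ade, bcd, bde

giving chain groups C_0 ≅ Z^5, C_1 ≅ Z^9, C_2 ≅ Z^6.

The boundary map ∂_1: C_1 → C_0 maps an edge to its endpoints' difference, ∂[p,q] = q − p. For instance
  ∂ae = e − a.
As a 5×9 matrix over Z this has rank 4, with invariant factors (1,1,1,1).

∂_2: C_2 → C_1 acts by ∂[p,q,r] = [q,r] − [p,r] + [p,q]. For instance
  ∂ade = de − ae + ad,
  ∂abc = bc − ac + ab.
As a 9×6 matrix over Z this has rank 5, with invariant factors (1,1,1,1,1).

Now H_k = ker ∂_k / im ∂_{k+1}, so:

  H_0: rank C_0 − rank ∂_1 = 5 − 4 = 1, and the invariant factors of ∂_1 are all 1, so H_0 = Z.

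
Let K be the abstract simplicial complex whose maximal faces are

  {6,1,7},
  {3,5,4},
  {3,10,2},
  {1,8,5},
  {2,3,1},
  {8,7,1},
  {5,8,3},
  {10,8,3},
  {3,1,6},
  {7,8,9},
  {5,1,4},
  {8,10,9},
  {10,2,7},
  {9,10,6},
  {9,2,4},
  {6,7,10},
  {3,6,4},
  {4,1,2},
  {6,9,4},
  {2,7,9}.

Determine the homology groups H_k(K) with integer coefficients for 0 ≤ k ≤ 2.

Order the vertices as 1 < 2 < 3 < 4 < 5 < 6 < 7 < 8 < 9 < 10. Listing each simplex with vertices in this order, K has dimension 2 with simplices:

  0-simplices (10): [1], [2], [3], [4], [5], [6], [7], [8], [9], [10]
  1-simplices (30): (30 of them)
  2-simplices (20): (20 of them)

so the chain groups are C_0 ≅ Z^10, C_1 ≅ Z^30, C_2 ≅ Z^20.

∂_1: C_1 → C_0 sends each edge [p,q] (with p < q) to q − p. For instance
  ∂[4,9] = [9] − [4].
As a 10×30 matrix over Z this has rank 9, with invariant factors (1,1,1,1,1,1,1,1,1).

∂_2: C_2 → C_1 acts by ∂[p,q,r] = [q,r] − [p,r] + [p,q]. For instance
  ∂[2,3,10] = [3,10] − [2,10] + [2,3],
  ∂[8,9,10] = [9,10] − [8,10] + [8,9].
This gives a 30×20 integer matrix of rank 20; reducing to Smith normal form yields diagonal entries (1,1,1,1,1,1,1,1,1,1,1,1,1,1,1,1,1,1,1,2).

Reading off H_k = ker ∂_k / im ∂_{k+1}:

  H_0: rank C_0 − rank ∂_1 = 10 − 9 = 1, and the invariant factors of ∂_1 are all 1, so H_0 ≅ Z.
  H_1: rank ker ∂_1 − rank ∂_2 = (30 − 9) − 20 = 1, and ∂_2 has invariant factor 2 > 1, so H_1 ≅ Z ⊕ Z_2.
  H_2: rank ker ∂_2 − rank ∂_3 = (20 − 20) − 0 = 0, and there is no ∂_3, so H_2 ≅ 0.

As a check, the Euler characteristic is 10 − 30 + 20 = 0, which agrees with 1 − 1 + 0 = 0.
(K is a triangulation of the Klein bottle.)

H_0 = Z,  H_1 = Z ⊕ Z_2,  H_2 = 0.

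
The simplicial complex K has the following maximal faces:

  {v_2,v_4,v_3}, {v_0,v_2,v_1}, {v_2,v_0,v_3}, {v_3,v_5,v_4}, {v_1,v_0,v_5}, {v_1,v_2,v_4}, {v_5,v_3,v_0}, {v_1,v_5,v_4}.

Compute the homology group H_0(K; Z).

Order the vertices as v_0 < v_1 < v_2 < v_3 < v_4 < v_5. Listing each simplex with vertices in this order, K has dimension 2 with simplices:

  0-simplices (6): [v_0], [v_1], [v_2], [v_3], [v_4], [v_5]
  1-simplices (12): [v_0,v_1], [v_0,v_2], [v_0,v_3], [v_0,v_5], [v_1,v_2], [v_1,v_4], [v_1,v_5], [v_2,v_3], [v_2,v_4], [v_3,v_4], [v_3,v_5], [v_4,v_5]
  2-simplices (8): [v_0,v_1,v_2], [v_0,v_1,v_5], [v_0,v_2,v_3], [v_0,v_3,v_5], [v_1,v_2,v_4], [v_1,v_4,v_5], [v_2,v_3,v_4], [v_3,v_4,v_5]

Hence C_0 ≅ Z^6, C_1 ≅ Z^12, C_2 ≅ Z^8.

The boundary map ∂_1: C_1 → C_0 sends each edge [p,q] (with p < q) to q − p. For instance
  ∂[v_2,v_4] = [v_4] − [v_2].
This gives a 6×12 integer matrix of rank 5; reducing to Smith normal form yields diagonal entries (1,1,1,1,1).

The boundary map ∂_2: C_2 → C_1 acts by ∂[p,q,r] = [q,r] − [p,r] + [p,q]. For instance
  ∂[v_0,v_1,v_5] = [v_1,v_5] − [v_0,v_5] + [v_0,v_1],
  ∂[v_1,v_2,v_4] = [v_2,v_4] − [v_1,v_4] + [v_1,v_2].
The 12×8 boundary matrix has rank 7 and Smith normal form diag(1,1,1,1,1,1,1).

Computing H_k = (kernel of ∂_k) / (image of ∂_{k+1}):

  H_0: rank C_0 − rank ∂_1 = 6 − 5 = 1, and the invariant factors of ∂_1 are all 1, so H_0 ≅ Z.

H_0 ≅ Z.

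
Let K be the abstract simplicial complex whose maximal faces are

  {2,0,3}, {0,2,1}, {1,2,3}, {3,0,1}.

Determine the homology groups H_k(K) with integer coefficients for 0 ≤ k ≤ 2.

H_0 = Z,  H_1 = 0,  H_2 = Z.

Take the total order 0 < 1 < 2 < 3 on the vertex set. Then K (dimension 2) consists of the simplices:

  0-simplices (4): [0], [1], [2], [3]
  1-simplices (6): [0,1], [0,2], [0,3], [1,2], [1,3], [2,3]
  2-simplices (4): [0,1,2], [0,1,3], [0,2,3], [1,2,3]

Hence C_0 ≅ Z^4, C_1 ≅ Z^6, C_2 ≅ Z^4.

∂_1: C_1 → C_0 is given by ∂[p,q] = [q] − [p]. For instance
  ∂[0,3] = [3] − [0].
The resulting 4×6 matrix has rank 3, and its Smith normal form has invariant factors (1,1,1).

∂_2: C_2 → C_1 acts by ∂[p,q,r] = [q,r] − [p,r] + [p,q]. For instance
  ∂[0,2,3] = [2,3] − [0,3] + [0,2],
  ∂[1,2,3] = [2,3] − [1,3] + [1,2].
This gives a 6×4 integer matrix of rank 3; reducing to Smith normal form yields diagonal entries (1,1,1).

From H_k ≅ ker(∂_k) / im(∂_{k+1}) we obtain:

  H_0: rank C_0 − rank ∂_1 = 4 − 3 = 1, and the invariant factors of ∂_1 are all 1, so H_0 = Z.
  H_1: rank ker ∂_1 − rank ∂_2 = (6 − 3) − 3 = 0, and the invariant factors of ∂_2 are all 1, so H_1 = 0.
  H_2: rank ker ∂_2 − rank ∂_3 = (4 − 3) − 0 = 1, and there is no ∂_3, so H_2 = Z.

As a check, the Euler characteristic is 4 − 6 + 4 = 2, which agrees with 1 − 0 + 1 = 2.
(K is a triangulation of the 2-sphere S^2.)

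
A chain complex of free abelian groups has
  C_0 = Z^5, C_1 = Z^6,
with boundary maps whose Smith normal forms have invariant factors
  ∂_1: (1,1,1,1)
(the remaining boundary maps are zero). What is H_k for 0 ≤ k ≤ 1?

H_0 = Z,  H_1 = Z^2.

H_0: b_0 = 5 − 0 − 4 = 1; torsion from ∂_1 factors > 1: none. So H_0 = Z.
H_1: b_1 = 6 − 4 − 0 = 2; torsion from ∂_2 factors > 1: none. So H_1 = Z^2.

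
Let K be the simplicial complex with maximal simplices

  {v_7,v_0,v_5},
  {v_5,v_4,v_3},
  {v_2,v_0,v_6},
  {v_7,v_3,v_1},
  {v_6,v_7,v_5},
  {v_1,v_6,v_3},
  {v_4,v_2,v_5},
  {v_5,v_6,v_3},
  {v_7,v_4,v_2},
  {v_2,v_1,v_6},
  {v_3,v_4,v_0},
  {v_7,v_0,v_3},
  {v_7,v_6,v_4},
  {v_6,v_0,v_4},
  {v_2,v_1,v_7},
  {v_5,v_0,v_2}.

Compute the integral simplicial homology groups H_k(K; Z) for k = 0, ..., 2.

H_0 ≅ Z,  H_1 ≅ Z^2,  H_2 ≅ Z.

Order the vertices as v_0 < v_1 < v_2 < v_3 < v_4 < v_5 < v_6 < v_7. Listing each simplex with vertices in this order, K has dimension 2 with simplices:

  0-simplices (8): [v_0], [v_1], [v_2], [v_3], [v_4], [v_5], [v_6], [v_7]
  1-simplices (24): (24 of them)
  2-simplices (16): (16 of them)

so the chain groups are C_0 ≅ Z^8, C_1 ≅ Z^24, C_2 ≅ Z^16.

The boundary map ∂_1: C_1 → C_0 sends each edge [p,q] (with p < q) to q − p.
This gives a 8×24 integer matrix of rank 7; reducing to Smith normal form yields diagonal entries (1,1,1,1,1,1,1).

∂_2: C_2 → C_1 maps a triangle to the signed sum of its edges. For instance
  ∂[v_3,v_4,v_5] = [v_4,v_5] − [v_3,v_5] + [v_3,v_4],
  ∂[v_1,v_3,v_6] = [v_3,v_6] − [v_1,v_6] + [v_1,v_3].
The resulting 24×16 matrix has rank 15, and its Smith normal form has invariant factors (1,1,1,1,1,1,1,1,1,1,1,1,1,1,1).

Reading off H_k = ker ∂_k / im ∂_{k+1}:

  H_0: rank C_0 − rank ∂_1 = 8 − 7 = 1, and the invariant factors of ∂_1 are all 1, so H_0 = Z.
  H_1: rank ker ∂_1 − rank ∂_2 = (24 − 7) − 15 = 2, and the invariant factors of ∂_2 are all 1, so H_1 = Z^2.
  H_2: rank ker ∂_2 − rank ∂_3 = (16 − 15) − 0 = 1, and there is no ∂_3, so H_2 = Z.

As a check, the Euler characteristic is 8 − 24 + 16 = 0, which agrees with 1 − 2 + 1 = 0.
(K is a triangulation of the torus T^2.)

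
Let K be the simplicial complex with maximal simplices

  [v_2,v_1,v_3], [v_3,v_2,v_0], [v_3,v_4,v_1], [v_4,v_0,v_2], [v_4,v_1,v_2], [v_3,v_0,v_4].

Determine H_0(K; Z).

H_0 = Z.

Fix the vertex order v_0 < v_1 < v_2 < v_3 < v_4 and write every simplex with vertices in increasing order. Then dim K = 2 and the simplices of K are:

  0-simplices (5): [v_0], [v_1], [v_2], [v_3], [v_4]
  1-simplices (9): [v_0,v_2], [v_0,v_3], [v_0,v_4], [v_1,v_2], [v_1,v_3], [v_1,v_4], [v_2,v_3], [v_2,v_4], [v_3,v_4]
  2-simplices (6): [v_0,v_2,v_3], [v_0,v_2,v_4], [v_0,v_3,v_4], [v_1,v_2,v_3], [v_1,v_2,v_4], [v_1,v_3,v_4]

giving chain groups C_0 ≅ Z^5, C_1 ≅ Z^9, C_2 ≅ Z^6.

∂_1: C_1 → C_0 maps an edge to its endpoints' difference, ∂[p,q] = q − p.
The resulting 5×9 matrix has rank 4, and its Smith normal form has invariant factors (1,1,1,1).

The boundary map ∂_2: C_2 → C_1 maps a triangle to the signed sum of its edges. For instance
  ∂[v_0,v_3,v_4] = [v_3,v_4] − [v_0,v_4] + [v_0,v_3],
  ∂[v_1,v_3,v_4] = [v_3,v_4] − [v_1,v_4] + [v_1,v_3].
The resulting 9×6 matrix has rank 5, and its Smith normal form has invariant factors (1,1,1,1,1).

Computing H_k = (kernel of ∂_k) / (image of ∂_{k+1}):

  H_0: rank C_0 − rank ∂_1 = 5 − 4 = 1, and the invariant factors of ∂_1 are all 1, so H_0 = Z.

(K is a triangulation of the 2-sphere S^2.)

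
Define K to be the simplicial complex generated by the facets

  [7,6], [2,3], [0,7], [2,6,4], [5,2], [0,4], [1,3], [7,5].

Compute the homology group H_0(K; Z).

H_0 = Z.

Take the total order 0 < 1 < 2 < 3 < 4 < 5 < 6 < 7 on the vertex set. Then K (dimension 2) consists of the simplices:

  0-simplices (8): [0], [1], [2], [3], [4], [5], [6], [7]
  1-simplices (10): [0,4], [0,7], [1,3], [2,3], [2,4], [2,5], [2,6], [4,6], [5,7], [6,7]
  2-simplices (1): [2,4,6]

so the chain groups are C_0 ≅ Z^8, C_1 ≅ Z^10, C_2 ≅ Z^1.

The boundary map ∂_1: C_1 → C_0 is given by ∂[p,q] = [q] − [p].
The resulting 8×10 matrix has rank 7, and its Smith normal form has invariant factors (1,1,1,1,1,1,1).

The boundary map ∂_2: C_2 → C_1 sends each 2-simplex [p,q,r] to [q,r] − [p,r] + [p,q]. For instance
  ∂[2,4,6] = [4,6] − [2,6] + [2,4].
As a 10×1 matrix over Z this has rank 1, with invariant factors (1).

Computing H_k = (kernel of ∂_k) / (image of ∂_{k+1}):

  H_0: rank C_0 − rank ∂_1 = 8 − 7 = 1, and the invariant factors of ∂_1 are all 1, so H_0 = Z.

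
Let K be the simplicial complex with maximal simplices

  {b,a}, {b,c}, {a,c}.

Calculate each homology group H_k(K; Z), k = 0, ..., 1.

Order the vertices as a < b < c. Listing each simplex with vertices in this order, K has dimension 1 with simplices:

  0-simplices (3): a, b, c
  1-simplices (3): ab, ac, bc

so the chain groups are C_0 ≅ Z^3, C_1 ≅ Z^3.

The boundary map ∂_1: C_1 → C_0 maps an edge to its endpoints' difference, ∂[p,q] = q − p. For instance
  ∂ab = b − a.
The resulting 3×3 matrix has rank 2, and its Smith normal form has invariant factors (1,1).

Reading off H_k = ker ∂_k / im ∂_{k+1}:

  H_0: rank C_0 − rank ∂_1 = 3 − 2 = 1, and the invariant factors of ∂_1 are all 1, so H_0 = Z.
  H_1: rank ker ∂_1 − rank ∂_2 = (3 − 2) − 0 = 1, and there is no ∂_2, so H_1 = Z.

H_0 = Z,  H_1 = Z.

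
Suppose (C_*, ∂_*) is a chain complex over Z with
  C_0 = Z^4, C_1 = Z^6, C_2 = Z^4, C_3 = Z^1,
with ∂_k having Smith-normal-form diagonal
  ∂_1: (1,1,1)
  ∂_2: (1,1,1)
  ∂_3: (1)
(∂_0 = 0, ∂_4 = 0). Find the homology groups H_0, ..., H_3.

H_0 = Z,  H_1 = 0,  H_2 = 0,  H_3 = 0.

H_0: b_0 = 4 − 0 − 3 = 1; torsion from ∂_1 factors > 1: none. So H_0 = Z.
H_1: b_1 = 6 − 3 − 3 = 0; torsion from ∂_2 factors > 1: none. So H_1 = 0.
H_2: b_2 = 4 − 3 − 1 = 0; torsion from ∂_3 factors > 1: none. So H_2 = 0.
H_3: b_3 = 1 − 1 − 0 = 0; torsion from ∂_4 factors > 1: none. So H_3 = 0.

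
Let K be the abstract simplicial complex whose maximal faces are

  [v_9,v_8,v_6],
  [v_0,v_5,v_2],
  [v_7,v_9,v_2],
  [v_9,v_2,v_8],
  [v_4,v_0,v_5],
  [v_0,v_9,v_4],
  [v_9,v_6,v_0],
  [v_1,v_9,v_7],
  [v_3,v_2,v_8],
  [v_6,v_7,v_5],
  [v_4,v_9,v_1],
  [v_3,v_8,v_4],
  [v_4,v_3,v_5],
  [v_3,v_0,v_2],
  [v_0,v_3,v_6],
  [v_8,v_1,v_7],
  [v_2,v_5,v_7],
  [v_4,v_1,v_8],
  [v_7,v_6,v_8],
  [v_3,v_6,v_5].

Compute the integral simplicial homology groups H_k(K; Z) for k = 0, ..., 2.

H_0 ≅ Z,  H_1 ≅ Z ⊕ Z/2,  H_2 = 0.

Fix the vertex order v_0 < v_1 < v_2 < v_3 < v_4 < v_5 < v_6 < v_7 < v_8 < v_9 and write every simplex with vertices in increasing order. Then dim K = 2 and the simplices of K are:

  0-simplices (10): [v_0], [v_1], [v_2], [v_3], [v_4], [v_5], [v_6], [v_7], [v_8], [v_9]
  1-simplices (30): (30 of them)
  2-simplices (20): (20 of them)

Hence C_0 ≅ Z^10, C_1 ≅ Z^30, C_2 ≅ Z^20.

Boundary ∂_1: C_1 → C_0 is given by ∂[p,q] = [q] − [p]. For instance
  ∂[v_3,v_4] = [v_4] − [v_3].
The 10×30 boundary matrix has rank 9 and Smith normal form diag(1,1,1,1,1,1,1,1,1).

∂_2: C_2 → C_1 maps a triangle to the signed sum of its edges. For instance
  ∂[v_2,v_7,v_9] = [v_7,v_9] − [v_2,v_9] + [v_2,v_7],
  ∂[v_0,v_6,v_9] = [v_6,v_9] − [v_0,v_9] + [v_0,v_6].
As a 30×20 matrix over Z this has rank 20, with invariant factors (1,1,1,1,1,1,1,1,1,1,1,1,1,1,1,1,1,1,1,2).

Reading off H_k = ker ∂_k / im ∂_{k+1}:

  H_0: rank C_0 − rank ∂_1 = 10 − 9 = 1, and the invariant factors of ∂_1 are all 1, so H_0 ≅ Z.
  H_1: rank ker ∂_1 − rank ∂_2 = (30 − 9) − 20 = 1, and ∂_2 has invariant factor 2 > 1, so H_1 ≅ Z ⊕ Z/2.
  H_2: rank ker ∂_2 − rank ∂_3 = (20 − 20) − 0 = 0, and there is no ∂_3, so H_2 ≅ 0.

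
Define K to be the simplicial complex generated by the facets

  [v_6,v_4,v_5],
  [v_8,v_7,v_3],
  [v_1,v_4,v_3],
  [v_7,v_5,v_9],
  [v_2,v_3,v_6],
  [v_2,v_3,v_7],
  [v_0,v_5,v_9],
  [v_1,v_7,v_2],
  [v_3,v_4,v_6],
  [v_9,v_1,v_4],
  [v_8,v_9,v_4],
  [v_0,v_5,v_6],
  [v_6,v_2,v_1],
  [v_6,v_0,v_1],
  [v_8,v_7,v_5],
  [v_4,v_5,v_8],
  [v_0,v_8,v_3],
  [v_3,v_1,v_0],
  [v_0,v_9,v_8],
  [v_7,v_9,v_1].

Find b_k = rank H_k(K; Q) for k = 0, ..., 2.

b_0 = 1, b_1 = 1, b_2 = 0.

K has 10 vertices, 30 edges, 20 triangles.
rank ∂_0 = 0, rank ∂_1 = 9 ⇒ b_0 = 10 − 0 − 9 = 1; all invariant factors of ∂_1 are 1 so no torsion. So H_0 ≅ Z.
rank ∂_1 = 9, rank ∂_2 = 20 ⇒ b_1 = 30 − 9 − 20 = 1; ∂_2 has invariant factor(s) [2] giving torsion. So H_1 ≅ Z × Z/2.
rank ∂_2 = 20, rank ∂_3 = 0 ⇒ b_2 = 20 − 20 − 0 = 0. So H_2 ≅ 0.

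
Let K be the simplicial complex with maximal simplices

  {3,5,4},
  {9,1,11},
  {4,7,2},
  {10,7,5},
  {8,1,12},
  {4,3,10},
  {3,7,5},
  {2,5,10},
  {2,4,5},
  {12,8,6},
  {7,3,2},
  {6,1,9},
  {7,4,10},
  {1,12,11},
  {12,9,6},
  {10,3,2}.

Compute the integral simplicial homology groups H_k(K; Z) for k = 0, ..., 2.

Fix the vertex order 1 < 2 < 3 < 4 < 5 < 6 < 7 < 8 < 9 < 10 < 11 < 12 and write every simplex with vertices in increasing order. Then dim K = 2 and the simplices of K are:

  0-simplices (12): [1], [2], [3], [4], [5], [6], [7], [8], [9], [10], [11], [12]
  1-simplices (27): (27 of them)
  2-simplices (16): [1,6,9], [1,8,12], [1,9,11], [1,11,12], [2,3,7], [2,3,10], [2,4,5], [2,4,7], [2,5,10], [3,4,5], [3,4,10], [3,5,7], [4,7,10], [5,7,10], [6,8,12], [6,9,12]

so the chain groups are C_0 ≅ Z^12, C_1 ≅ Z^27, C_2 ≅ Z^16.

∂_1: C_1 → C_0 is given by ∂[p,q] = [q] − [p]. For instance
  ∂[3,10] = [10] − [3].
The resulting 12×27 matrix has rank 10, and its Smith normal form has invariant factors (1,1,1,1,1,1,1,1,1,1).

Boundary ∂_2: C_2 → C_1 sends each 2-simplex [p,q,r] to [q,r] − [p,r] + [p,q]. For instance
  ∂[3,4,10] = [4,10] − [3,10] + [3,4],
  ∂[2,3,10] = [3,10] − [2,10] + [2,3].
The 27×16 boundary matrix has rank 16 and Smith normal form diag(1,1,1,1,1,1,1,1,1,1,1,1,1,1,1,2).

Reading off H_k = ker ∂_k / im ∂_{k+1}:

  H_0: rank C_0 − rank ∂_1 = 12 − 10 = 2, and the invariant factors of ∂_1 are all 1, so H_0 ≅ Z^2.
  H_1: rank ker ∂_1 − rank ∂_2 = (27 − 10) − 16 = 1, and ∂_2 has invariant factor 2 > 1, so H_1 ≅ Z ⊕ Z/2Z.
  H_2: rank ker ∂_2 − rank ∂_3 = (16 − 16) − 0 = 0, and there is no ∂_3, so H_2 ≅ 0.

(K is a triangulation of the disjoint union of the cylinder S^1 x I and the real projective plane RP^2.)

H_0 = Z^2,  H_1 = Z ⊕ Z/2Z,  H_2 = 0.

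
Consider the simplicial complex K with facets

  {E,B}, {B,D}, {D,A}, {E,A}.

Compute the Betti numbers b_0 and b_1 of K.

We work with the vertex ordering A < B < D < E. The simplices of K, each written with vertices in increasing order, are:

  0-simplices (4): A, B, D, E
  1-simplices (4): AD, AE, BD, BE

so the chain groups are C_0 ≅ Z^4, C_1 ≅ Z^4.

∂_1: C_1 → C_0 is given by ∂[p,q] = [q] − [p].
This gives a 4×4 integer matrix of rank 3; reducing to Smith normal form yields diagonal entries (1,1,1).

Now H_k = ker ∂_k / im ∂_{k+1}, so:

  H_0: rank C_0 − rank ∂_1 = 4 − 3 = 1, and the invariant factors of ∂_1 are all 1, so H_0 ≅ Z.
  H_1: rank ker ∂_1 − rank ∂_2 = (4 − 3) − 0 = 1, and there is no ∂_2, so H_1 ≅ Z.

(K is a triangulation of the circle S^1.)

Hence the Betti numbers are b_0 = 1, b_1 = 1.

b_0 = 1, b_1 = 1.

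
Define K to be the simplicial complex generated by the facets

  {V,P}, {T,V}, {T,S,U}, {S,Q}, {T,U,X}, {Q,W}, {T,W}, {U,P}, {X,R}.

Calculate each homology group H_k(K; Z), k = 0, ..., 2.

Take the total order P < Q < R < S < T < U < V < W < X on the vertex set. Then K (dimension 2) consists of the simplices:

  0-simplices (9): P, Q, R, S, T, U, V, W, X
  1-simplices (12): PU, PV, QS, QW, RX, ST, SU, TU, TV, TW, TX, UX
  2-simplices (2): STU, TUX

Hence C_0 ≅ Z^9, C_1 ≅ Z^12, C_2 ≅ Z^2.

∂_1: C_1 → C_0 sends each edge [p,q] (with p < q) to q − p.
This gives a 9×12 integer matrix of rank 8; reducing to Smith normal form yields diagonal entries (1,1,1,1,1,1,1,1).

∂_2: C_2 → C_1 maps a triangle to the signed sum of its edges. For instance
  ∂STU = TU − SU + ST,
  ∂TUX = UX − TX + TU.
This gives a 12×2 integer matrix of rank 2; reducing to Smith normal form yields diagonal entries (1,1).

From H_k ≅ ker(∂_k) / im(∂_{k+1}) we obtain:

  H_0: rank C_0 − rank ∂_1 = 9 − 8 = 1, and the invariant factors of ∂_1 are all 1, so H_0 ≅ Z.
  H_1: rank ker ∂_1 − rank ∂_2 = (12 − 8) − 2 = 2, and the invariant factors of ∂_2 are all 1, so H_1 ≅ Z^2.
  H_2: rank ker ∂_2 − rank ∂_3 = (2 − 2) − 0 = 0, and there is no ∂_3, so H_2 ≅ 0.

As a check, the Euler characteristic is 9 − 12 + 2 = -1, which agrees with 1 − 2 + 0 = -1.

H_0 = Z,  H_1 = Z^2,  H_2 = 0.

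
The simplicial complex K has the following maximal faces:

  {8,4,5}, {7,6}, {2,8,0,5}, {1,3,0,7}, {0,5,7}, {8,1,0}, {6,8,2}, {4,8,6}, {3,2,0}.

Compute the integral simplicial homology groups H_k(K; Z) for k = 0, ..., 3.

We work with the vertex ordering 0 < 1 < 2 < 3 < 4 < 5 < 6 < 7 < 8. The simplices of K, each written with vertices in increasing order, are:

  0-simplices (9): [0], [1], [2], [3], [4], [5], [6], [7], [8]
  1-simplices (21): [0,1], [0,2], [0,3], [0,5], [0,7], [0,8], [1,3], [1,7], [1,8], [2,3], [2,5], [2,6], [2,8], [3,7], [4,5], [4,6], [4,8], [5,7], [5,8], [6,7], [6,8]
  2-simplices (14): [0,1,3], [0,1,7], [0,1,8], [0,2,3], [0,2,5], [0,2,8], [0,3,7], [0,5,7], [0,5,8], [1,3,7], [2,5,8], [2,6,8], [4,5,8], [4,6,8]
  3-simplices (2): [0,1,3,7], [0,2,5,8]

so the chain groups are C_0 ≅ Z^9, C_1 ≅ Z^21, C_2 ≅ Z^14, C_3 ≅ Z^2.

Boundary ∂_1: C_1 → C_0 maps an edge to its endpoints' difference, ∂[p,q] = q − p. For instance
  ∂[0,5] = [5] − [0].
The resulting 9×21 matrix has rank 8, and its Smith normal form has invariant factors (1,1,1,1,1,1,1,1).

∂_2: C_2 → C_1 sends each 2-simplex [p,q,r] to [q,r] − [p,r] + [p,q]. For instance
  ∂[0,1,8] = [1,8] − [0,8] + [0,1],
  ∂[0,5,7] = [5,7] − [0,7] + [0,5].
This gives a 21×14 integer matrix of rank 12; reducing to Smith normal form yields diagonal entries (1,1,1,1,1,1,1,1,1,1,1,1).

Boundary ∂_3: C_3 → C_2 sends each 3-simplex σ to the alternating sum Σ_i (−1)^i (σ with its i-th vertex removed). For instance
  ∂[0,1,3,7] = [1,3,7] − [0,3,7] + [0,1,7] − [0,1,3],
  ∂[0,2,5,8] = [2,5,8] − [0,5,8] + [0,2,8] − [0,2,5].
This gives a 14×2 integer matrix of rank 2; reducing to Smith normal form yields diagonal entries (1,1).

From H_k ≅ ker(∂_k) / im(∂_{k+1}) we obtain:

  H_0: rank C_0 − rank ∂_1 = 9 − 8 = 1, and the invariant factors of ∂_1 are all 1, so H_0 = Z.
  H_1: rank ker ∂_1 − rank ∂_2 = (21 − 8) − 12 = 1, and the invariant factors of ∂_2 are all 1, so H_1 = Z.
  H_2: rank ker ∂_2 − rank ∂_3 = (14 − 12) − 2 = 0, and the invariant factors of ∂_3 are all 1, so H_2 = 0.
  H_3: rank ker ∂_3 − rank ∂_4 = (2 − 2) − 0 = 0, and there is no ∂_4, so H_3 = 0.

H_0 = Z,  H_1 = Z,  H_2 = 0,  H_3 = 0.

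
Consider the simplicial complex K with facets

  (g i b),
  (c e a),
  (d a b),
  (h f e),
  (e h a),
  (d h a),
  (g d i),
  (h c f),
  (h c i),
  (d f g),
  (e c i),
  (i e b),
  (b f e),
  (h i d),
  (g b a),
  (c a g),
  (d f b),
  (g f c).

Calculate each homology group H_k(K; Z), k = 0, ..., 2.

Fix the vertex order a < b < c < d < e < f < g < h < i and write every simplex with vertices in increasing order. Then dim K = 2 and the simplices of K are:

  0-simplices (9): a, b, c, d, e, f, g, h, i
  1-simplices (27): ab, ac, ad, ae, ag, ah, bd, be, bf, bg, bi, ce, cf, cg, ch, ci, df, dg, dh, di, ef, eh, ei, fg, fh, gi, hi
  2-simplices (18): abd, abg, ace, acg, adh, aeh, bdf, bef, bei, bgi, cei, cfg, cfh, chi, dfg, dgi, dhi, efh

giving chain groups C_0 ≅ Z^9, C_1 ≅ Z^27, C_2 ≅ Z^18.

Boundary ∂_1: C_1 → C_0 is given by ∂[p,q] = [q] − [p]. For instance
  ∂bf = f − b.
The resulting 9×27 matrix has rank 8, and its Smith normal form has invariant factors (1,1,1,1,1,1,1,1).

The boundary map ∂_2: C_2 → C_1 acts by ∂[p,q,r] = [q,r] − [p,r] + [p,q]. For instance
  ∂dfg = fg − dg + df,
  ∂chi = hi − ci + ch.
The 27×18 boundary matrix has rank 18 and Smith normal form diag(1,1,1,1,1,1,1,1,1,1,1,1,1,1,1,1,1,2).

Reading off H_k = ker ∂_k / im ∂_{k+1}:

  H_0: rank C_0 − rank ∂_1 = 9 − 8 = 1, and the invariant factors of ∂_1 are all 1, so H_0 = Z.
  H_1: rank ker ∂_1 − rank ∂_2 = (27 − 8) − 18 = 1, and ∂_2 has invariant factor 2 > 1, so H_1 = Z × Z/2.
  H_2: rank ker ∂_2 − rank ∂_3 = (18 − 18) − 0 = 0, and there is no ∂_3, so H_2 = 0.

H_0 = Z,  H_1 = Z × Z/2,  H_2 = 0.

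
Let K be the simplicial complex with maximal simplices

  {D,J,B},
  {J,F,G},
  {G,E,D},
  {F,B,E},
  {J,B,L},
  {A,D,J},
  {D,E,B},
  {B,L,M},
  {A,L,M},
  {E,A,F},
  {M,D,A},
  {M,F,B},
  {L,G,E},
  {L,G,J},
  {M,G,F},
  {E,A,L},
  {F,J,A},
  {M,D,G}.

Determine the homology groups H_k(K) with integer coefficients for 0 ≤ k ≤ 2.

H_0 ≅ Z,  H_1 ≅ Z^2,  H_2 ≅ Z.

Take the total order A < B < D < E < F < G < J < L < M on the vertex set. Then K (dimension 2) consists of the simplices:

  0-simplices (9): A, B, D, E, F, G, J, L, M
  1-simplices (27): AD, AE, AF, AJ, AL, AM, BD, BE, BF, BJ, BL, BM, DE, DG, DJ, DM, EF, EG, EL, FG, FJ, FM, GJ, GL, GM, JL, LM
  2-simplices (18): ADJ, ADM, AEF, AEL, AFJ, ALM, BDE, BDJ, BEF, BFM, BJL, BLM, DEG, DGM, EGL, FGJ, FGM, GJL

giving chain groups C_0 ≅ Z^9, C_1 ≅ Z^27, C_2 ≅ Z^18.

Boundary ∂_1: C_1 → C_0 maps an edge to its endpoints' difference, ∂[p,q] = q − p.
The 9×27 boundary matrix has rank 8 and Smith normal form diag(1,1,1,1,1,1,1,1).

∂_2: C_2 → C_1 maps a triangle to the signed sum of its edges. For instance
  ∂ALM = LM − AM + AL,
  ∂AEF = EF − AF + AE.
The 27×18 boundary matrix has rank 17 and Smith normal form diag(1,1,1,1,1,1,1,1,1,1,1,1,1,1,1,1,1).

Reading off H_k = ker ∂_k / im ∂_{k+1}:

  H_0: rank C_0 − rank ∂_1 = 9 − 8 = 1, and the invariant factors of ∂_1 are all 1, so H_0 ≅ Z.
  H_1: rank ker ∂_1 − rank ∂_2 = (27 − 8) − 17 = 2, and the invariant factors of ∂_2 are all 1, so H_1 ≅ Z^2.
  H_2: rank ker ∂_2 − rank ∂_3 = (18 − 17) − 0 = 1, and there is no ∂_3, so H_2 ≅ Z.

As a check, the Euler characteristic is 9 − 27 + 18 = 0, which agrees with 1 − 2 + 1 = 0.
(K is a triangulation of the torus T^2.)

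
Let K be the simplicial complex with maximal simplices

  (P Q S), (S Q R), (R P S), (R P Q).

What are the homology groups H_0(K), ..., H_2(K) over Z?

H_0 ≅ Z,  H_1 = 0,  H_2 ≅ Z.

We work with the vertex ordering P < Q < R < S. The simplices of K, each written with vertices in increasing order, are:

  0-simplices (4): P, Q, R, S
  1-simplices (6): PQ, PR, PS, QR, QS, RS
  2-simplices (4): PQR, PQS, PRS, QRS

so the chain groups are C_0 ≅ Z^4, C_1 ≅ Z^6, C_2 ≅ Z^4.

Boundary ∂_1: C_1 → C_0 maps an edge to its endpoints' difference, ∂[p,q] = q − p. For instance
  ∂QR = R − Q.
The resulting 4×6 matrix has rank 3, and its Smith normal form has invariant factors (1,1,1).

Boundary ∂_2: C_2 → C_1 maps a triangle to the signed sum of its edges. For instance
  ∂PQR = QR − PR + PQ,
  ∂PQS = QS − PS + PQ.
As a 6×4 matrix over Z this has rank 3, with invariant factors (1,1,1).

Computing H_k = (kernel of ∂_k) / (image of ∂_{k+1}):

  H_0: rank C_0 − rank ∂_1 = 4 − 3 = 1, and the invariant factors of ∂_1 are all 1, so H_0 = Z.
  H_1: rank ker ∂_1 − rank ∂_2 = (6 − 3) − 3 = 0, and the invariant factors of ∂_2 are all 1, so H_1 = 0.
  H_2: rank ker ∂_2 − rank ∂_3 = (4 − 3) − 0 = 1, and there is no ∂_3, so H_2 = Z.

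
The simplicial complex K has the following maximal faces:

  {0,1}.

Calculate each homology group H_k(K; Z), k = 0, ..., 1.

H_0 ≅ Z,  H_1 = 0.

Order the vertices as 0 < 1. Listing each simplex with vertices in this order, K has dimension 1 with simplices:

  0-simplices (2): [0], [1]
  1-simplices (1): [0,1]

giving chain groups C_0 ≅ Z^2, C_1 ≅ Z^1.

The boundary map ∂_1: C_1 → C_0 maps an edge to its endpoints' difference, ∂[p,q] = q − p. For instance
  ∂[0,1] = [1] − [0].
This gives a 2×1 integer matrix of rank 1; reducing to Smith normal form yields diagonal entries (1).

Reading off H_k = ker ∂_k / im ∂_{k+1}:

  H_0: rank C_0 − rank ∂_1 = 2 − 1 = 1, and the invariant factors of ∂_1 are all 1, so H_0 ≅ Z.
  H_1: rank ker ∂_1 − rank ∂_2 = (1 − 1) − 0 = 0, and there is no ∂_2, so H_1 ≅ 0.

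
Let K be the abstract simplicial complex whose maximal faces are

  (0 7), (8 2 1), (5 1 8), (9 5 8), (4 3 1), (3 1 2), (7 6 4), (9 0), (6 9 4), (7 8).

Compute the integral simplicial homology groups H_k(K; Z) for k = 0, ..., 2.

We work with the vertex ordering 0 < 1 < 2 < 3 < 4 < 5 < 6 < 7 < 8 < 9. The simplices of K, each written with vertices in increasing order, are:

  0-simplices (10): [0], [1], [2], [3], [4], [5], [6], [7], [8], [9]
  1-simplices (19): [0,7], [0,9], [1,2], [1,3], [1,4], [1,5], [1,8], [2,3], [2,8], [3,4], [4,6], [4,7], [4,9], [5,8], [5,9], [6,7], [6,9], [7,8], [8,9]
  2-simplices (7): [1,2,3], [1,2,8], [1,3,4], [1,5,8], [4,6,7], [4,6,9], [5,8,9]

so the chain groups are C_0 ≅ Z^10, C_1 ≅ Z^19, C_2 ≅ Z^7.

Boundary ∂_1: C_1 → C_0 maps an edge to its endpoints' difference, ∂[p,q] = q − p.
This gives a 10×19 integer matrix of rank 9; reducing to Smith normal form yields diagonal entries (1,1,1,1,1,1,1,1,1).

The boundary map ∂_2: C_2 → C_1 acts by ∂[p,q,r] = [q,r] − [p,r] + [p,q]. For instance
  ∂[1,2,8] = [2,8] − [1,8] + [1,2],
  ∂[1,5,8] = [5,8] − [1,8] + [1,5].
As a 19×7 matrix over Z this has rank 7, with invariant factors (1,1,1,1,1,1,1).

From H_k ≅ ker(∂_k) / im(∂_{k+1}) we obtain:

  H_0: rank C_0 − rank ∂_1 = 10 − 9 = 1, and the invariant factors of ∂_1 are all 1, so H_0 ≅ Z.
  H_1: rank ker ∂_1 − rank ∂_2 = (19 − 9) − 7 = 3, and the invariant factors of ∂_2 are all 1, so H_1 ≅ Z^3.
  H_2: rank ker ∂_2 − rank ∂_3 = (7 − 7) − 0 = 0, and there is no ∂_3, so H_2 ≅ 0.

H_0 = Z,  H_1 = Z^3,  H_2 = 0.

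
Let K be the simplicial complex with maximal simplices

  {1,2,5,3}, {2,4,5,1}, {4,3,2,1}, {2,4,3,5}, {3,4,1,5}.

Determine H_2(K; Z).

We work with the vertex ordering 1 < 2 < 3 < 4 < 5. The simplices of K, each written with vertices in increasing order, are:

  0-simplices (5): [1], [2], [3], [4], [5]
  1-simplices (10): [1,2], [1,3], [1,4], [1,5], [2,3], [2,4], [2,5], [3,4], [3,5], [4,5]
  2-simplices (10): [1,2,3], [1,2,4], [1,2,5], [1,3,4], [1,3,5], [1,4,5], [2,3,4], [2,3,5], [2,4,5], [3,4,5]
  3-simplices (5): [1,2,3,4], [1,2,3,5], [1,2,4,5], [1,3,4,5], [2,3,4,5]

so the chain groups are C_0 ≅ Z^5, C_1 ≅ Z^10, C_2 ≅ Z^10, C_3 ≅ Z^5.

∂_1: C_1 → C_0 maps an edge to its endpoints' difference, ∂[p,q] = q − p. For instance
  ∂[2,3] = [3] − [2].
The resulting 5×10 matrix has rank 4, and its Smith normal form has invariant factors (1,1,1,1).

Boundary ∂_2: C_2 → C_1 acts by ∂[p,q,r] = [q,r] − [p,r] + [p,q]. For instance
  ∂[1,2,5] = [2,5] − [1,5] + [1,2],
  ∂[2,3,4] = [3,4] − [2,4] + [2,3].
The 10×10 boundary matrix has rank 6 and Smith normal form diag(1,1,1,1,1,1).

The boundary map ∂_3: C_3 → C_2 sends each 3-simplex σ to the alternating sum Σ_i (−1)^i (σ with its i-th vertex removed). For instance
  ∂[1,3,4,5] = [3,4,5] − [1,4,5] + [1,3,5] − [1,3,4],
  ∂[1,2,3,4] = [2,3,4] − [1,3,4] + [1,2,4] − [1,2,3].
This gives a 10×5 integer matrix of rank 4; reducing to Smith normal form yields diagonal entries (1,1,1,1).

From H_k ≅ ker(∂_k) / im(∂_{k+1}) we obtain:

  H_2: rank ker ∂_2 − rank ∂_3 = (10 − 6) − 4 = 0, and the invariant factors of ∂_3 are all 1, so H_2 = 0.

H_2 = 0.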